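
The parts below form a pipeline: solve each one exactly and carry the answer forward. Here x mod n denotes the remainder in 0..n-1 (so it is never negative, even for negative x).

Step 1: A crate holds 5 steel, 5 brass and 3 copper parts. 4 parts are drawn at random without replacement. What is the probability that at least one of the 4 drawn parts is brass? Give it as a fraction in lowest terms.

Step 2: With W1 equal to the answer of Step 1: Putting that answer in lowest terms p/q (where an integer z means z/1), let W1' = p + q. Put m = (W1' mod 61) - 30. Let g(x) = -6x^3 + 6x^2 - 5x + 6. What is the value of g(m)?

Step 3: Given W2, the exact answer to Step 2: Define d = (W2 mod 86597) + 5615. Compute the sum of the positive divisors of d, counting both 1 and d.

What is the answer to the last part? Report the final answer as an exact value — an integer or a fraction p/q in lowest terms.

7608

Step 1: total draws C(13,4) = 715; complement C(8,4) = 70; favorable 715 - 70 = 645; P = 129/143; answer 129/143
Step 2: W1 = 129/143; threaded value p + q = 272; m = -2; -6*(-2)^3 + 6*(-2)^2 - 5*(-2)^1 + 6 = (48) + (24) + (10) + (6) = 88; answer 88
Step 3: W2 = 88; d = 5703; 5703 = 3 * 1901; sigma = (1 + 3) * (1 + 1901) = 4 * 1902 = 7608; answer 7608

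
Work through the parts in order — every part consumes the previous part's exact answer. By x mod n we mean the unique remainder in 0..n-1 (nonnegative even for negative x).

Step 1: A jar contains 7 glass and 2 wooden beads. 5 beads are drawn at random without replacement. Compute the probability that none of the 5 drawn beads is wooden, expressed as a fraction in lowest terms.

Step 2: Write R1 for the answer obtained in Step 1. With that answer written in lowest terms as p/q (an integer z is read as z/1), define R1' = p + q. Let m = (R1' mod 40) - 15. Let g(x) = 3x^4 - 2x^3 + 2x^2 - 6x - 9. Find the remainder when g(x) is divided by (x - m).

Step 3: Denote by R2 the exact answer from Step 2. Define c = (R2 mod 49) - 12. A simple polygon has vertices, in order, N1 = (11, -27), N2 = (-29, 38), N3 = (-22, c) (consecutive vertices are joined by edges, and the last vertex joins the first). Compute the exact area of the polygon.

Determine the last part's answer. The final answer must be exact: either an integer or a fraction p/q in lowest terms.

Step 1: total draws C(9,5) = 126; favorable C(7,5) = 21; P = 1/6; answer 1/6
Step 2: R1 = 1/6; threaded value p + q = 7; m = -8; remainder = value at the root: 3*(-8)^4 - 2*(-8)^3 + 2*(-8)^2 - 6*(-8)^1 - 9 = (12288) + (1024) + (128) + (48) + (-9) = 13479; answer 13479
Step 3: R2 = 13479; c = -8; cross terms: (11*38 - -29*-27)=-365, (-29*-8 - -22*38)=1068, (-22*-27 - 11*-8)=682; twice the area = |1385| = 1385; area = 1385/2; answer 1385/2

1385/2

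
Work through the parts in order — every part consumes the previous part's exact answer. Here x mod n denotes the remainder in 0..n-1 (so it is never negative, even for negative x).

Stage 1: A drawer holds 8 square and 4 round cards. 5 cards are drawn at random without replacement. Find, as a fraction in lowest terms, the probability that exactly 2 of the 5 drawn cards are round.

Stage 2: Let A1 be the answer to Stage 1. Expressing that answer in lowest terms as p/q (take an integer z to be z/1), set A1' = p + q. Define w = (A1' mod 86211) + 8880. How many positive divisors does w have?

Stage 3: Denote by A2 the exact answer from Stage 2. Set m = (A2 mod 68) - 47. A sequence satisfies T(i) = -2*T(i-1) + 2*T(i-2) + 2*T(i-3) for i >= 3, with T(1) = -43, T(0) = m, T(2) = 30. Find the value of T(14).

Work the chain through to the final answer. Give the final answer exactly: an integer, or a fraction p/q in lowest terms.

4371040

Stage 1: total draws C(12,5) = 792; favorable C(4,2)*C(8,3) = 336; P = 14/33; answer 14/33
Stage 2: A1 = 14/33; threaded value p + q = 47; w = 8927; 8927 = 79 * 113; number of divisors = (1+1) * (1+1) = 4; answer 4
Stage 3: A2 = 4; m = -43; T(3) = -2*(30) + 2*(-43) + 2*(-43) = -232; iterating: T(3)=-232, T(4)=438, T(5)=-1280, T(6)=2972, T(7)=-7628, T(8)=18640, T(9)=-46592, T(10)=115208, T(11)=-286320, T(12)=709872, T(13)=-1761968, T(14)=4371040; answer 4371040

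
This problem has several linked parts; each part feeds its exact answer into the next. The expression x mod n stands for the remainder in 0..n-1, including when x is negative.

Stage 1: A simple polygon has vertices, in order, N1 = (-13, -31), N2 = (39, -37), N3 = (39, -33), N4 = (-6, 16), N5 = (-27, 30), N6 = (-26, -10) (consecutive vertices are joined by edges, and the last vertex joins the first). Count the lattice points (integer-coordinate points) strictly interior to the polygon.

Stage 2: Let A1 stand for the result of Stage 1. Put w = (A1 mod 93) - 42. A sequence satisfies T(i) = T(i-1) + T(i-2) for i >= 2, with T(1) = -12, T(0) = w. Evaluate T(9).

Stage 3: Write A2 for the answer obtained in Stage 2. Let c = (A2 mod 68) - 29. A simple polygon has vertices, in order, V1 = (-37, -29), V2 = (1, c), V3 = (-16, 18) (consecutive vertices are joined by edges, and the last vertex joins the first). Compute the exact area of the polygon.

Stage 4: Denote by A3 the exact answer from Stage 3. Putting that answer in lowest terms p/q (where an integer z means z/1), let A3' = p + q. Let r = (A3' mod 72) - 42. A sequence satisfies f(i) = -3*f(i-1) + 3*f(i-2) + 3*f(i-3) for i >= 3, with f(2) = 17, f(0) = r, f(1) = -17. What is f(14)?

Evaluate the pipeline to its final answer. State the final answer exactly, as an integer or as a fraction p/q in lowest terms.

Stage 1: cross terms: (-13*-37 - 39*-31)=1690, (39*-33 - 39*-37)=156, (39*16 - -6*-33)=426, (-6*30 - -27*16)=252, (-27*-10 - -26*30)=1050, (-26*-31 - -13*-10)=676; twice the area = |4250| = 4250; area = 2125; boundary points = 2 + 4 + 1 + 7 + 1 + 1 = 16; strictly interior points = area - boundary/2 + 1 = 2118; answer 2118
Stage 2: A1 = 2118; w = 30; T(2) = 1*(-12) + 1*(30) = 18; iterating: T(2)=18, T(3)=6, T(4)=24, T(5)=30, T(6)=54, T(7)=84, T(8)=138, T(9)=222; answer 222
Stage 3: A2 = 222; c = -11; cross terms: (-37*-11 - 1*-29)=436, (1*18 - -16*-11)=-158, (-16*-29 - -37*18)=1130; twice the area = |1408| = 1408; area = 704; answer 704
Stage 4: A3 = 704; threaded value p + q = 705; r = 15; f(3) = -3*(17) + 3*(-17) + 3*(15) = -57; iterating: f(3)=-57, f(4)=171, f(5)=-633, f(6)=2241, f(7)=-8109, f(8)=29151, f(9)=-105057, f(10)=378297, f(11)=-1362609, f(12)=4907547, f(13)=-17675577, f(14)=63661545; answer 63661545

63661545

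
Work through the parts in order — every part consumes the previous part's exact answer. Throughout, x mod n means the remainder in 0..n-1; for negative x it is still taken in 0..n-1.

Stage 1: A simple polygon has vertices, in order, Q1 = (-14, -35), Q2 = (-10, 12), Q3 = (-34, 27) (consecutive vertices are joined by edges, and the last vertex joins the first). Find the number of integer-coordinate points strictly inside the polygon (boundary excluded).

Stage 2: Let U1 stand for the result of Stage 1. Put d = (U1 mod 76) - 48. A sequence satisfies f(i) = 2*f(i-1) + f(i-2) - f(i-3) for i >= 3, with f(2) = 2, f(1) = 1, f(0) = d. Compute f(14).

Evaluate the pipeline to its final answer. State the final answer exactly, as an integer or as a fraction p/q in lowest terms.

Stage 1: cross terms: (-14*12 - -10*-35)=-518, (-10*27 - -34*12)=138, (-34*-35 - -14*27)=1568; twice the area = |1188| = 1188; area = 594; boundary points = 1 + 3 + 2 = 6; strictly interior points = area - boundary/2 + 1 = 592; answer 592
Stage 2: U1 = 592; d = 12; f(3) = 2*(2) + 1*(1) - 1*(12) = -7; iterating: f(3)=-7, f(4)=-13, f(5)=-35, f(6)=-76, f(7)=-174, f(8)=-389, f(9)=-876, f(10)=-1967, f(11)=-4421, f(12)=-9933, f(13)=-22320, f(14)=-50152; answer -50152

-50152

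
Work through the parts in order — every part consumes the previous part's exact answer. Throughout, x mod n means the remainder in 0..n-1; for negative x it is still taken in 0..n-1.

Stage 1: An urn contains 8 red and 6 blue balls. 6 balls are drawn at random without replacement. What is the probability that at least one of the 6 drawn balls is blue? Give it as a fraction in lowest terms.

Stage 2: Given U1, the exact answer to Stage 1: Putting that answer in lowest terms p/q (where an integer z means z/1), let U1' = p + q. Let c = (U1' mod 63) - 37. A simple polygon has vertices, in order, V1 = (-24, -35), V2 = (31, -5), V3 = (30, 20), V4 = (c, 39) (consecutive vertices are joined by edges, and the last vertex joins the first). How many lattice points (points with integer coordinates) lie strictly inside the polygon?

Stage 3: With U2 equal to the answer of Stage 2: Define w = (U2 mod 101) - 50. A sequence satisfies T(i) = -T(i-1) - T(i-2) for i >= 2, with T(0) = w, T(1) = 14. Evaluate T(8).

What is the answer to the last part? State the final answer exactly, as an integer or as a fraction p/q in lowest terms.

-36

Stage 1: total draws C(14,6) = 3003; complement C(8,6) = 28; favorable 3003 - 28 = 2975; P = 425/429; answer 425/429
Stage 2: U1 = 425/429; threaded value p + q = 854; c = -2; cross terms: (-24*-5 - 31*-35)=1205, (31*20 - 30*-5)=770, (30*39 - -2*20)=1210, (-2*-35 - -24*39)=1006; twice the area = |4191| = 4191; area = 4191/2; boundary points = 5 + 1 + 1 + 2 = 9; strictly interior points = area - boundary/2 + 1 = 2092; answer 2092
Stage 3: U2 = 2092; w = 22; T(2) = -1*(14) - 1*(22) = -36; iterating: T(2)=-36, T(3)=22, T(4)=14, T(5)=-36, T(6)=22, T(7)=14, T(8)=-36; answer -36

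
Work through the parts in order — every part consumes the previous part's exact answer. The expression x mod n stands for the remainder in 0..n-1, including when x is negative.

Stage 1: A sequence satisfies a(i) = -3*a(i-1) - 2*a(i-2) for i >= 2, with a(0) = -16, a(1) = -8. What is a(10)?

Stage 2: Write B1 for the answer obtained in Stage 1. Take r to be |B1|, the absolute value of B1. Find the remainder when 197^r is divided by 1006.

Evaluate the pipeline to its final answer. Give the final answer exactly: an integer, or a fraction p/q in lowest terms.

Stage 1: a(2) = -3*(-8) - 2*(-16) = 56; iterating: a(2)=56, a(3)=-152, a(4)=344, a(5)=-728, a(6)=1496, a(7)=-3032, a(8)=6104, a(9)=-12248, a(10)=24536; answer 24536
Stage 2: B1 = 24536; r = 24536; squarings mod 1006: 197^1=197, 197^2=581, 197^4=551, 197^8=795, 197^16=257, 197^32=659, 197^64=695, 197^128=145, 197^256=905, 197^512=141, 197^1024=767, 197^2048=785, 197^4096=553, 197^8192=991, 197^16384=225; 197^24536 = 197^8 * 197^16 * 197^64 * 197^128 * 197^256 * 197^512 * 197^1024 * 197^2048 * 197^4096 * 197^16384 = 79 (mod 1006); answer 79

79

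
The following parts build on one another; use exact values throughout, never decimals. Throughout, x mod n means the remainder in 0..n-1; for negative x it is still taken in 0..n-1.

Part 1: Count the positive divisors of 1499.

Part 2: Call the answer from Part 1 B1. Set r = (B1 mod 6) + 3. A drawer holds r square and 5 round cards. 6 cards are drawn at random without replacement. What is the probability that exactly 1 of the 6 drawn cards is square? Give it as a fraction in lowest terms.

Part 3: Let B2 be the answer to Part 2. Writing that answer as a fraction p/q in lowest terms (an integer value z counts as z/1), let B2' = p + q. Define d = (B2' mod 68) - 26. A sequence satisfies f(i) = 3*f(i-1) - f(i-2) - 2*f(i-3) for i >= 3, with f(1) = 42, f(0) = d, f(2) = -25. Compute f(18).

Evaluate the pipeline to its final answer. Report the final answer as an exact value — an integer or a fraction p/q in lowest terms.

Part 1: 1499 is prime, so its only divisors are 1 and 1499; count = 2; answer 2
Part 2: B1 = 2; r = 5; total draws C(10,6) = 210; favorable C(5,1)*C(5,5) = 5; P = 1/42; answer 1/42
Part 3: B2 = 1/42; threaded value p + q = 43; d = 17; f(3) = 3*(-25) - 1*(42) - 2*(17) = -151; iterating: f(3)=-151, f(4)=-512, f(5)=-1335, f(6)=-3191, f(7)=-7214, f(8)=-15781, f(9)=-33747, f(10)=-71032, f(11)=-147787, f(12)=-304835, f(13)=-624654, f(14)=-1273553, f(15)=-2586335, f(16)=-5236144, f(17)=-10574991, f(18)=-21316159; answer -21316159

-21316159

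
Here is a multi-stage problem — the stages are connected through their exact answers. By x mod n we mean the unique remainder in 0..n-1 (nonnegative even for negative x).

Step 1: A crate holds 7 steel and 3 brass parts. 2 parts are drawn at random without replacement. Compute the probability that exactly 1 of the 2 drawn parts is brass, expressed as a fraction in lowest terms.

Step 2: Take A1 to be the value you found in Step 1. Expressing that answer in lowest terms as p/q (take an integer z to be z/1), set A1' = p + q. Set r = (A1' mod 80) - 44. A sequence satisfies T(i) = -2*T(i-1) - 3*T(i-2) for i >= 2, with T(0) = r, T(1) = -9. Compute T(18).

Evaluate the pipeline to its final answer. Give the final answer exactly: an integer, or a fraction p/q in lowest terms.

-394044

Step 1: total draws C(10,2) = 45; favorable C(3,1)*C(7,1) = 21; P = 7/15; answer 7/15
Step 2: A1 = 7/15; threaded value p + q = 22; r = -22; T(2) = -2*(-9) - 3*(-22) = 84; iterating: T(2)=84, T(3)=-141, T(4)=30, T(5)=363, T(6)=-816, T(7)=543, T(8)=1362, T(9)=-4353, T(10)=4620, T(11)=3819, T(12)=-21498, T(13)=31539, T(14)=1416, T(15)=-97449, T(16)=190650, T(17)=-88953, T(18)=-394044; answer -394044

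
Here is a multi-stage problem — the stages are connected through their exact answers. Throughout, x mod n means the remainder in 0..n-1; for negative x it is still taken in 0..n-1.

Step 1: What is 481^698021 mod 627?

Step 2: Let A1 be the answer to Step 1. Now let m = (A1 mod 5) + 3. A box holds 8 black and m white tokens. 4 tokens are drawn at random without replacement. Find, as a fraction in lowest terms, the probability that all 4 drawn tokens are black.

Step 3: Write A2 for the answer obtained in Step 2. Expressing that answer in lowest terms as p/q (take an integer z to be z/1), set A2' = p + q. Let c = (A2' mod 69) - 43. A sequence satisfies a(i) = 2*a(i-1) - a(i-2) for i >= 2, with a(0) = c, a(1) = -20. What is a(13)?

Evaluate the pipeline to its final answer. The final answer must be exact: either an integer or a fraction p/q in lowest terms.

-224

Step 1: squarings mod 627: 481^1=481, 481^2=625, 481^4=4, 481^8=16, 481^16=256, 481^32=328, 481^64=367, 481^128=511, 481^256=289, 481^512=130, 481^1024=598, 481^2048=214, 481^4096=25, 481^8192=625, 481^16384=4, 481^32768=16, 481^65536=256, 481^131072=328, 481^262144=367, 481^524288=511; 481^698021 = 481^1 * 481^4 * 481^32 * 481^128 * 481^512 * 481^1024 * 481^8192 * 481^32768 * 481^131072 * 481^524288 = 415 (mod 627); answer 415
Step 2: A1 = 415; m = 3; total draws C(11,4) = 330; favorable C(8,4) = 70; P = 7/33; answer 7/33
Step 3: A2 = 7/33; threaded value p + q = 40; c = -3; a(2) = 2*(-20) - 1*(-3) = -37; iterating: a(2)=-37, a(3)=-54, a(4)=-71, a(5)=-88, a(6)=-105, a(7)=-122, a(8)=-139, a(9)=-156, a(10)=-173, a(11)=-190, a(12)=-207, a(13)=-224; answer -224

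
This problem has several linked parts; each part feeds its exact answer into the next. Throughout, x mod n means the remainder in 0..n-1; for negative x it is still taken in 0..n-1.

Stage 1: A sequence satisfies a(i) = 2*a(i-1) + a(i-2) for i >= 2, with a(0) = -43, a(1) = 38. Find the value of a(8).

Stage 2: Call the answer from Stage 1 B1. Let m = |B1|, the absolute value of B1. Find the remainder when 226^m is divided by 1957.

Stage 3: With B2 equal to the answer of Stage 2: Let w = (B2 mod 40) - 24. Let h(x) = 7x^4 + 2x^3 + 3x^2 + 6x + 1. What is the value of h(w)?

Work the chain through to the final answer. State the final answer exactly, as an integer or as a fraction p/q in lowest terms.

8713

Stage 1: a(2) = 2*(38) + 1*(-43) = 33; iterating: a(2)=33, a(3)=104, a(4)=241, a(5)=586, a(6)=1413, a(7)=3412, a(8)=8237; answer 8237
Stage 2: B1 = 8237; m = 8237; squarings mod 1957: 226^1=226, 226^2=194, 226^4=453, 226^8=1681, 226^16=1810, 226^32=82, 226^64=853, 226^128=1562, 226^256=1422, 226^512=503, 226^1024=556, 226^2048=1887, 226^4096=986, 226^8192=1524; 226^8237 = 226^1 * 226^4 * 226^8 * 226^32 * 226^8192 = 498 (mod 1957); answer 498
Stage 3: B2 = 498; w = -6; 7*(-6)^4 + 2*(-6)^3 + 3*(-6)^2 + 6*(-6)^1 + 1 = (9072) + (-432) + (108) + (-36) + (1) = 8713; answer 8713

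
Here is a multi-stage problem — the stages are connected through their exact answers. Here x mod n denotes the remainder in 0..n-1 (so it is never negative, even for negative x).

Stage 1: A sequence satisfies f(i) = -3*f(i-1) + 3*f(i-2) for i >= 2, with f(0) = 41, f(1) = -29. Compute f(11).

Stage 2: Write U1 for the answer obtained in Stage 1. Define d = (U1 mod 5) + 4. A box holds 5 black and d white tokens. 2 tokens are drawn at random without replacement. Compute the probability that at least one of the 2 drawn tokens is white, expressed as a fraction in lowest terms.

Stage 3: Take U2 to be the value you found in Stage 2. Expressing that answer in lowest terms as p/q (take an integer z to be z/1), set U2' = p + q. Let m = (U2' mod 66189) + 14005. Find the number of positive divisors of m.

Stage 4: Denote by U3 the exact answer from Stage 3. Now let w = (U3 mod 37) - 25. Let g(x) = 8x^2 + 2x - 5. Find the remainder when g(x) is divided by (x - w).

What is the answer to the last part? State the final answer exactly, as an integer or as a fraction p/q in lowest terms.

2273

Stage 1: f(2) = -3*(-29) + 3*(41) = 210; iterating: f(2)=210, f(3)=-717, f(4)=2781, f(5)=-10494, f(6)=39825, f(7)=-150957, f(8)=572346, f(9)=-2169909, f(10)=8226765, f(11)=-31190022; answer -31190022
Stage 2: U1 = -31190022; d = 7; total draws C(12,2) = 66; complement C(5,2) = 10; favorable 66 - 10 = 56; P = 28/33; answer 28/33
Stage 3: U2 = 28/33; threaded value p + q = 61; m = 14066; 14066 = 2 * 13 * 541; number of divisors = (1+1) * (1+1) * (1+1) = 8; answer 8
Stage 4: U3 = 8; w = -17; remainder = value at the root: 8*(-17)^2 + 2*(-17)^1 - 5 = (2312) + (-34) + (-5) = 2273; answer 2273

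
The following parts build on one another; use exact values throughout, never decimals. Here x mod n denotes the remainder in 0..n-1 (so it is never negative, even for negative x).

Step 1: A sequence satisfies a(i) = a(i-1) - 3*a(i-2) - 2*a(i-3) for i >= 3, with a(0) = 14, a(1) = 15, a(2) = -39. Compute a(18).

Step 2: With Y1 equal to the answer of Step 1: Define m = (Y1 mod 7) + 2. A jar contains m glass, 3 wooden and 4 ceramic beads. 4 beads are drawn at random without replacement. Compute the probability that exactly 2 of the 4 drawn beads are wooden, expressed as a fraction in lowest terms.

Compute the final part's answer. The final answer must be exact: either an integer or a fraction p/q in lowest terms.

Step 1: a(3) = 1*(-39) - 3*(15) - 2*(14) = -112; iterating: a(3)=-112, a(4)=-25, a(5)=389, a(6)=688, a(7)=-429, a(8)=-3271, a(9)=-3360, a(10)=7311, a(11)=23933, a(12)=8720, a(13)=-77701, a(14)=-151727, a(15)=63936, a(16)=674519, a(17)=786165, a(18)=-1365264; answer -1365264
Step 2: Y1 = -1365264; m = 4; total draws C(11,4) = 330; favorable C(3,2)*C(8,2) = 84; P = 14/55; answer 14/55

14/55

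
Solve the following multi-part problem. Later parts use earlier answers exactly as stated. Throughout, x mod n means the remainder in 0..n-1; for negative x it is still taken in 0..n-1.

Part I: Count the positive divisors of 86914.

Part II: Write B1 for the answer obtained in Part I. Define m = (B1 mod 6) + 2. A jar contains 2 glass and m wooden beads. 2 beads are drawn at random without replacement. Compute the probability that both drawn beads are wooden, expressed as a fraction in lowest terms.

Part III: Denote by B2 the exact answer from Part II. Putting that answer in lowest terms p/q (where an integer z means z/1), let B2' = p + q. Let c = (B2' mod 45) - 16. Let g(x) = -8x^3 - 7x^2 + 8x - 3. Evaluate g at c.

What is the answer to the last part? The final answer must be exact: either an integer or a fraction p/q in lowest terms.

Part I: 86914 = 2 * 43457; number of divisors = (1+1) * (1+1) = 4; answer 4
Part II: B1 = 4; m = 6; total draws C(8,2) = 28; favorable C(6,2) = 15; P = 15/28; answer 15/28
Part III: B2 = 15/28; threaded value p + q = 43; c = 27; -8*(27)^3 - 7*(27)^2 + 8*(27)^1 - 3 = (-157464) + (-5103) + (216) + (-3) = -162354; answer -162354

-162354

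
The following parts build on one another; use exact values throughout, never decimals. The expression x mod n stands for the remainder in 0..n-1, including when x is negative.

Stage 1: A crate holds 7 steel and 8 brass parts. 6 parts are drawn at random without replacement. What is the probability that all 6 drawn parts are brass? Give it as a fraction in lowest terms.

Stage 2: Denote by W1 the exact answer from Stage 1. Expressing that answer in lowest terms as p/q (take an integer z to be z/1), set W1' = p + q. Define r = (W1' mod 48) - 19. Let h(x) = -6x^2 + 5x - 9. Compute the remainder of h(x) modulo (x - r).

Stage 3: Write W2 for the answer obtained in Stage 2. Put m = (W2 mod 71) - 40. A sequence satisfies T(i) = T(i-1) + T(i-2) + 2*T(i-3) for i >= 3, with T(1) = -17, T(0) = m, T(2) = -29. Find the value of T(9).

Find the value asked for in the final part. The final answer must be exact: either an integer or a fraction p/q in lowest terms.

Stage 1: total draws C(15,6) = 5005; favorable C(8,6) = 28; P = 4/715; answer 4/715
Stage 2: W1 = 4/715; threaded value p + q = 719; r = 28; remainder = value at the root: -6*(28)^2 + 5*(28)^1 - 9 = (-4704) + (140) + (-9) = -4573; answer -4573
Stage 3: W2 = -4573; m = 2; T(3) = 1*(-29) + 1*(-17) + 2*(2) = -42; iterating: T(3)=-42, T(4)=-105, T(5)=-205, T(6)=-394, T(7)=-809, T(8)=-1613, T(9)=-3210; answer -3210

-3210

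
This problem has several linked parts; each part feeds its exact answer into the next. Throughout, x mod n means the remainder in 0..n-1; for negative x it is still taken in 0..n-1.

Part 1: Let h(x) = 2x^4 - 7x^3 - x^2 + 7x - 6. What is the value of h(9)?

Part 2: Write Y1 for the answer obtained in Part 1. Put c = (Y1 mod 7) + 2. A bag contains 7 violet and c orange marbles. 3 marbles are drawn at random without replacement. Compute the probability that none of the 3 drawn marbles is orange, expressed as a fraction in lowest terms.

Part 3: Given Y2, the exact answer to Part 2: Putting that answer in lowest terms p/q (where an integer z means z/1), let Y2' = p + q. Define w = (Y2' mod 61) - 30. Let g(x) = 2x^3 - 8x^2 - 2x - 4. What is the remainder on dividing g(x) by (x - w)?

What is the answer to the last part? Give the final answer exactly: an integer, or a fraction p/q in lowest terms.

Part 1: 2*(9)^4 - 7*(9)^3 - 1*(9)^2 + 7*(9)^1 - 6 = (13122) + (-5103) + (-81) + (63) + (-6) = 7995; answer 7995
Part 2: Y1 = 7995; c = 3; total draws C(10,3) = 120; favorable C(7,3) = 35; P = 7/24; answer 7/24
Part 3: Y2 = 7/24; threaded value p + q = 31; w = 1; remainder = value at the root: 2*(1)^3 - 8*(1)^2 - 2*(1)^1 - 4 = (2) + (-8) + (-2) + (-4) = -12; answer -12

-12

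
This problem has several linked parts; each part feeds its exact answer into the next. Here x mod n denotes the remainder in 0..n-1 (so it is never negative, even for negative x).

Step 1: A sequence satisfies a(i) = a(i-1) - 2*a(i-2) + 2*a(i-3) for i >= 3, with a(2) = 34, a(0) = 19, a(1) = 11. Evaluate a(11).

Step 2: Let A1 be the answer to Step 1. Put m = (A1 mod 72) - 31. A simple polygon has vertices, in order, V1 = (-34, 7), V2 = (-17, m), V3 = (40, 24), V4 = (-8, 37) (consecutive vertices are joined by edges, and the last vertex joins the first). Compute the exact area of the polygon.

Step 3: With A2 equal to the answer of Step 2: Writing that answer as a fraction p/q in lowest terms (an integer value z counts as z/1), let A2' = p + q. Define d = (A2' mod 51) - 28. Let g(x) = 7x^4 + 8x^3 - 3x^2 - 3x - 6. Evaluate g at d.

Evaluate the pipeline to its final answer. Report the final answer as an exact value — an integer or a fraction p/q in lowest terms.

1860027

Step 1: a(3) = 1*(34) - 2*(11) + 2*(19) = 50; iterating: a(3)=50, a(4)=4, a(5)=-28, a(6)=64, a(7)=128, a(8)=-56, a(9)=-184, a(10)=184, a(11)=440; answer 440
Step 2: A1 = 440; m = -23; cross terms: (-34*-23 - -17*7)=901, (-17*24 - 40*-23)=512, (40*37 - -8*24)=1672, (-8*7 - -34*37)=1202; twice the area = |4287| = 4287; area = 4287/2; answer 4287/2
Step 3: A2 = 4287/2; threaded value p + q = 4289; d = -23; 7*(-23)^4 + 8*(-23)^3 - 3*(-23)^2 - 3*(-23)^1 - 6 = (1958887) + (-97336) + (-1587) + (69) + (-6) = 1860027; answer 1860027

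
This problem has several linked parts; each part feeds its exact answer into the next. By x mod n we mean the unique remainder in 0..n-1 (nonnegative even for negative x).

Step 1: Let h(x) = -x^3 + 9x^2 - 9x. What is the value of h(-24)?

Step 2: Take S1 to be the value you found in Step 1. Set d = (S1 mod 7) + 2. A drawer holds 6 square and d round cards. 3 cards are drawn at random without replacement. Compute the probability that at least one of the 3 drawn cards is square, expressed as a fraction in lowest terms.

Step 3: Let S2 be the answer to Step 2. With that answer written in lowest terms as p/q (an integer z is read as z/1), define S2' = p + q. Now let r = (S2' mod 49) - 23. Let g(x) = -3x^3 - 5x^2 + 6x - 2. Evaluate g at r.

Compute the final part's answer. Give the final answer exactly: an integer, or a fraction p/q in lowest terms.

5666

Step 1: -1*(-24)^3 + 9*(-24)^2 - 9*(-24)^1 = (13824) + (5184) + (216) = 19224; answer 19224
Step 2: S1 = 19224; d = 4; total draws C(10,3) = 120; complement C(4,3) = 4; favorable 120 - 4 = 116; P = 29/30; answer 29/30
Step 3: S2 = 29/30; threaded value p + q = 59; r = -13; -3*(-13)^3 - 5*(-13)^2 + 6*(-13)^1 - 2 = (6591) + (-845) + (-78) + (-2) = 5666; answer 5666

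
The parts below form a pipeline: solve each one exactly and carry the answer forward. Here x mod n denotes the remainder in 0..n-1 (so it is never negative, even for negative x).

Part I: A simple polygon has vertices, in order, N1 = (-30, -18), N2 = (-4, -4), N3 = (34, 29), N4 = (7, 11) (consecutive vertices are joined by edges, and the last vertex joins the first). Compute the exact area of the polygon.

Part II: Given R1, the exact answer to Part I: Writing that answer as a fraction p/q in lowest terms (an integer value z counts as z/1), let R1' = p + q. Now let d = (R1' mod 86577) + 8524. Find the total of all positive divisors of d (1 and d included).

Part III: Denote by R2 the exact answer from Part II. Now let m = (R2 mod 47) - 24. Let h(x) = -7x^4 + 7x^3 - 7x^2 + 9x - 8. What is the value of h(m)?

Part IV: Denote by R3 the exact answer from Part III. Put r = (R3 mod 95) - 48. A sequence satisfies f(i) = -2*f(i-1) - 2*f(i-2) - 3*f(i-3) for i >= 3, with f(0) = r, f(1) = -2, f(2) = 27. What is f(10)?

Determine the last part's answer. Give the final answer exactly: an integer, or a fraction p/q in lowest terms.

1062

Part I: cross terms: (-30*-4 - -4*-18)=48, (-4*29 - 34*-4)=20, (34*11 - 7*29)=171, (7*-18 - -30*11)=204; twice the area = |443| = 443; area = 443/2; answer 443/2
Part II: R1 = 443/2; threaded value p + q = 445; d = 8969; 8969 is prime, so its only divisors are 1 and 8969; sigma = 1 + 8969 = 8970; answer 8970
Part III: R2 = 8970; m = 16; -7*(16)^4 + 7*(16)^3 - 7*(16)^2 + 9*(16)^1 - 8 = (-458752) + (28672) + (-1792) + (144) + (-8) = -431736; answer -431736
Part IV: R3 = -431736; r = -9; f(3) = -2*(27) - 2*(-2) - 3*(-9) = -23; iterating: f(3)=-23, f(4)=-2, f(5)=-31, f(6)=135, f(7)=-202, f(8)=227, f(9)=-455, f(10)=1062; answer 1062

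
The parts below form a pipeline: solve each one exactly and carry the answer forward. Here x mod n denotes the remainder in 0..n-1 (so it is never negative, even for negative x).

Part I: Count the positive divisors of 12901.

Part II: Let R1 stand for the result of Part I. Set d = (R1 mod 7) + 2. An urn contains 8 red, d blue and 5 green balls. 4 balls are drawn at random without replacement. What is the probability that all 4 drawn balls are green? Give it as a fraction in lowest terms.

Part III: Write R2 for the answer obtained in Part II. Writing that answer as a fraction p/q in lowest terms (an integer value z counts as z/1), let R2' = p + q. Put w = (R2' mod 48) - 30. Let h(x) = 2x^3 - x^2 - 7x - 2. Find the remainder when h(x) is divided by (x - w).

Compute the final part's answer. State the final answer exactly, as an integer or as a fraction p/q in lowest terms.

2

Part I: 12901 = 7 * 19 * 97; number of divisors = (1+1) * (1+1) * (1+1) = 8; answer 8
Part II: R1 = 8; d = 3; total draws C(16,4) = 1820; favorable C(5,4) = 5; P = 1/364; answer 1/364
Part III: R2 = 1/364; threaded value p + q = 365; w = -1; remainder = value at the root: 2*(-1)^3 - 1*(-1)^2 - 7*(-1)^1 - 2 = (-2) + (-1) + (7) + (-2) = 2; answer 2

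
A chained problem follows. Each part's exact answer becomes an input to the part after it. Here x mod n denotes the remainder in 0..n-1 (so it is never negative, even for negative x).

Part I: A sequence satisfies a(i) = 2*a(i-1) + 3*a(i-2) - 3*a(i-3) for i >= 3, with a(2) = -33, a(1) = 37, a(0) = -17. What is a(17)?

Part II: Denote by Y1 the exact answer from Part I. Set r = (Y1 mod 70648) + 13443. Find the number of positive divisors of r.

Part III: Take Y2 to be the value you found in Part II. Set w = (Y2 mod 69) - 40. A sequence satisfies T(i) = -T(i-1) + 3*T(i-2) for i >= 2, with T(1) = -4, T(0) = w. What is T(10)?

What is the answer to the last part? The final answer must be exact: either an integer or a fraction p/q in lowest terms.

Part I: a(3) = 2*(-33) + 3*(37) - 3*(-17) = 96; iterating: a(3)=96, a(4)=-18, a(5)=351, a(6)=360, a(7)=1827, a(8)=3681, a(9)=11763, a(10)=29088, a(11)=82422, a(12)=216819, a(13)=593640, a(14)=1590471, a(15)=4311405, a(16)=11613303, a(17)=31389408; answer 31389408
Part II: Y1 = 31389408; r = 35139; 35139 = 3 * 13 * 17 * 53; number of divisors = (1+1) * (1+1) * (1+1) * (1+1) = 16; answer 16
Part III: Y2 = 16; w = -24; T(2) = -1*(-4) + 3*(-24) = -68; iterating: T(2)=-68, T(3)=56, T(4)=-260, T(5)=428, T(6)=-1208, T(7)=2492, T(8)=-6116, T(9)=13592, T(10)=-31940; answer -31940

-31940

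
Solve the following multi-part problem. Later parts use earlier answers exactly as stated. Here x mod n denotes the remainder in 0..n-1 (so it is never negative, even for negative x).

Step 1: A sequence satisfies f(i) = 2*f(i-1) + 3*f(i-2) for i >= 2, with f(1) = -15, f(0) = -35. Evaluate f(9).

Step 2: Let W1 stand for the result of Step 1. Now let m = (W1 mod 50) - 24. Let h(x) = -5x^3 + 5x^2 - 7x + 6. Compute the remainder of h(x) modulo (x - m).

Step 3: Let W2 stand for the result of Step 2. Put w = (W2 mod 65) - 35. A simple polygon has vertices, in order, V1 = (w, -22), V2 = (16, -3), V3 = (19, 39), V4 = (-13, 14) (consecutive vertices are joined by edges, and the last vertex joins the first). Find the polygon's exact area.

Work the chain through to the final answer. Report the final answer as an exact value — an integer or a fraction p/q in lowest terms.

Step 1: f(2) = 2*(-15) + 3*(-35) = -135; iterating: f(2)=-135, f(3)=-315, f(4)=-1035, f(5)=-3015, f(6)=-9135, f(7)=-27315, f(8)=-82035, f(9)=-246015; answer -246015
Step 2: W1 = -246015; m = 11; remainder = value at the root: -5*(11)^3 + 5*(11)^2 - 7*(11)^1 + 6 = (-6655) + (605) + (-77) + (6) = -6121; answer -6121
Step 3: W2 = -6121; w = 19; cross terms: (19*-3 - 16*-22)=295, (16*39 - 19*-3)=681, (19*14 - -13*39)=773, (-13*-22 - 19*14)=20; twice the area = |1769| = 1769; area = 1769/2; answer 1769/2

1769/2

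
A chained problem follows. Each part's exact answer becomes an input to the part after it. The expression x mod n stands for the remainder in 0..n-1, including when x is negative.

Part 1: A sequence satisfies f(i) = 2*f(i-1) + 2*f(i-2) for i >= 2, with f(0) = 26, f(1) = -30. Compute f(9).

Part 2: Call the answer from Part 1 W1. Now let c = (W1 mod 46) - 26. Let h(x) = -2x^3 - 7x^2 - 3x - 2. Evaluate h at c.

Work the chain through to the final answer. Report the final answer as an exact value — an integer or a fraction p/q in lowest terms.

1328

Part 1: f(2) = 2*(-30) + 2*(26) = -8; iterating: f(2)=-8, f(3)=-76, f(4)=-168, f(5)=-488, f(6)=-1312, f(7)=-3600, f(8)=-9824, f(9)=-26848; answer -26848
Part 2: W1 = -26848; c = -10; -2*(-10)^3 - 7*(-10)^2 - 3*(-10)^1 - 2 = (2000) + (-700) + (30) + (-2) = 1328; answer 1328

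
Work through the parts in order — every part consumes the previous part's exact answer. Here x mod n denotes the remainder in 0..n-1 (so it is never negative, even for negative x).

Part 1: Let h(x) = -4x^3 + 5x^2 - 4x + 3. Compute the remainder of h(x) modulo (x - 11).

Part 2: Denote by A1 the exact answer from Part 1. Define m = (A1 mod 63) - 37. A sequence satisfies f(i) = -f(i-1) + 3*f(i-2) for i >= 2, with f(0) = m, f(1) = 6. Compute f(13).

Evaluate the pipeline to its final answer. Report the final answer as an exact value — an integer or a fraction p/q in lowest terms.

251574

Part 1: remainder = value at the root: -4*(11)^3 + 5*(11)^2 - 4*(11)^1 + 3 = (-5324) + (605) + (-44) + (3) = -4760; answer -4760
Part 2: A1 = -4760; m = -9; f(2) = -1*(6) + 3*(-9) = -33; iterating: f(2)=-33, f(3)=51, f(4)=-150, f(5)=303, f(6)=-753, f(7)=1662, f(8)=-3921, f(9)=8907, f(10)=-20670, f(11)=47391, f(12)=-109401, f(13)=251574; answer 251574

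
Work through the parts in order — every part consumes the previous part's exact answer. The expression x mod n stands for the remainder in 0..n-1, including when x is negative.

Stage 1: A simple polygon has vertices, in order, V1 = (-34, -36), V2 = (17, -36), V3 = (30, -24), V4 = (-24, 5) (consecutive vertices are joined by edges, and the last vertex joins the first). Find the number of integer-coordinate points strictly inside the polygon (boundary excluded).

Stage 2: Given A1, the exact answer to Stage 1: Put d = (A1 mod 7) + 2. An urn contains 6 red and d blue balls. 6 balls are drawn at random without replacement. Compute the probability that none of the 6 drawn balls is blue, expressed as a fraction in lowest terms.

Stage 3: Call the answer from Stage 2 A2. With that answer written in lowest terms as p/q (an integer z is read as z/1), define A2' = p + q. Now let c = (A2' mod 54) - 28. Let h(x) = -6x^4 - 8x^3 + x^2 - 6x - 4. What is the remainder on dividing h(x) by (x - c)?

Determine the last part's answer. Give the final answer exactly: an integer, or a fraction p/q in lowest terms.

Stage 1: cross terms: (-34*-36 - 17*-36)=1836, (17*-24 - 30*-36)=672, (30*5 - -24*-24)=-426, (-24*-36 - -34*5)=1034; twice the area = |3116| = 3116; area = 1558; boundary points = 51 + 1 + 1 + 1 = 54; strictly interior points = area - boundary/2 + 1 = 1532; answer 1532
Stage 2: A1 = 1532; d = 8; total draws C(14,6) = 3003; favorable C(6,6) = 1; P = 1/3003; answer 1/3003
Stage 3: A2 = 1/3003; threaded value p + q = 3004; c = 6; remainder = value at the root: -6*(6)^4 - 8*(6)^3 + 1*(6)^2 - 6*(6)^1 - 4 = (-7776) + (-1728) + (36) + (-36) + (-4) = -9508; answer -9508

-9508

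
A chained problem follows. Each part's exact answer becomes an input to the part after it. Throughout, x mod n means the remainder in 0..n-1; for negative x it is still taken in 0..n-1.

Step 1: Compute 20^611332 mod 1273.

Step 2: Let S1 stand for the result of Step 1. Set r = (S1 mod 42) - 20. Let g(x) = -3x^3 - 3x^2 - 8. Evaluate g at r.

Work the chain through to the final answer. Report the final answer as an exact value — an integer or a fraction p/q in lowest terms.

-7106

Step 1: squarings mod 1273: 20^1=20, 20^2=400, 20^4=875, 20^8=552, 20^16=457, 20^32=77, 20^64=837, 20^128=419, 20^256=1160, 20^512=39, 20^1024=248, 20^2048=400, 20^4096=875, 20^8192=552, 20^16384=457, 20^32768=77, 20^65536=837, 20^131072=419, 20^262144=1160, 20^524288=39; 20^611332 = 20^4 * 20^1024 * 20^4096 * 20^16384 * 20^65536 * 20^524288 = 495 (mod 1273); answer 495
Step 2: S1 = 495; r = 13; -3*(13)^3 - 3*(13)^2 - 8 = (-6591) + (-507) + (-8) = -7106; answer -7106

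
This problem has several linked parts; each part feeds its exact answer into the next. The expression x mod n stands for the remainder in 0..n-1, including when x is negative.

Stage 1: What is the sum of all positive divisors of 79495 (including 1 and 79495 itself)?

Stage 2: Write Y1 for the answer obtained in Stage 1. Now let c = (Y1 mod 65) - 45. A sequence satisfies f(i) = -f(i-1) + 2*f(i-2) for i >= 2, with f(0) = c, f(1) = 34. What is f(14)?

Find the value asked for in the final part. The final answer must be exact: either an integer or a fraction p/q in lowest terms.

-152902

Stage 1: 79495 = 5 * 13 * 1223; sigma = (1 + 5) * (1 + 13) * (1 + 1223) = 6 * 14 * 1224 = 102816; answer 102816
Stage 2: Y1 = 102816; c = 6; f(2) = -1*(34) + 2*(6) = -22; iterating: f(2)=-22, f(3)=90, f(4)=-134, f(5)=314, f(6)=-582, f(7)=1210, f(8)=-2374, f(9)=4794, f(10)=-9542, f(11)=19130, f(12)=-38214, f(13)=76474, f(14)=-152902; answer -152902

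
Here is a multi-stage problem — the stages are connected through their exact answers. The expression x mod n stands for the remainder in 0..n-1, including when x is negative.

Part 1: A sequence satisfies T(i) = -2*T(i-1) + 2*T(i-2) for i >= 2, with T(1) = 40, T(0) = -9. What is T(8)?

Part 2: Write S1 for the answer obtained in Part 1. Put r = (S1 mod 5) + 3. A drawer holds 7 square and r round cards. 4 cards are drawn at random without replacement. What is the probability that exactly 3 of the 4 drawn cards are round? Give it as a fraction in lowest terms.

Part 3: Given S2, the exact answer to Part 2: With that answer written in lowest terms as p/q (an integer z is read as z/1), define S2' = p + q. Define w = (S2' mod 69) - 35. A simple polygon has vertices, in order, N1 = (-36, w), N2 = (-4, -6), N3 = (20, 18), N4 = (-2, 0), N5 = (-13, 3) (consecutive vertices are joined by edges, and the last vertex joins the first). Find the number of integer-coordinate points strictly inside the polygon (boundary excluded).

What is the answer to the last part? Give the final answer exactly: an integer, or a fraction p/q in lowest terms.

Part 1: T(2) = -2*(40) + 2*(-9) = -98; iterating: T(2)=-98, T(3)=276, T(4)=-748, T(5)=2048, T(6)=-5592, T(7)=15280, T(8)=-41744; answer -41744
Part 2: S1 = -41744; r = 4; total draws C(11,4) = 330; favorable C(4,3)*C(7,1) = 28; P = 14/165; answer 14/165
Part 3: S2 = 14/165; threaded value p + q = 179; w = 6; cross terms: (-36*-6 - -4*6)=240, (-4*18 - 20*-6)=48, (20*0 - -2*18)=36, (-2*3 - -13*0)=-6, (-13*6 - -36*3)=30; twice the area = |348| = 348; area = 174; boundary points = 4 + 24 + 2 + 1 + 1 = 32; strictly interior points = area - boundary/2 + 1 = 159; answer 159

159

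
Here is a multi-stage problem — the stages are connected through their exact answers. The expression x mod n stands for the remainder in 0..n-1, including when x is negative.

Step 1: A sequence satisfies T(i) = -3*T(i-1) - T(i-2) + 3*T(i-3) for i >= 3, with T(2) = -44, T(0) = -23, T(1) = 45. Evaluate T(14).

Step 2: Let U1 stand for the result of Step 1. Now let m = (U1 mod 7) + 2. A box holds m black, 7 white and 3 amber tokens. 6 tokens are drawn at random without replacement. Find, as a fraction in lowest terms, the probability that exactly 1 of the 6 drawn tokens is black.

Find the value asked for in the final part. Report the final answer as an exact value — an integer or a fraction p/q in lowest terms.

Step 1: T(3) = -3*(-44) - 1*(45) + 3*(-23) = 18; iterating: T(3)=18, T(4)=125, T(5)=-525, T(6)=1504, T(7)=-3612, T(8)=7757, T(9)=-15147, T(10)=26848, T(11)=-42126, T(12)=54089, T(13)=-39597, T(14)=-61676; answer -61676
Step 2: U1 = -61676; m = 3; total draws C(13,6) = 1716; favorable C(3,1)*C(10,5) = 756; P = 63/143; answer 63/143

63/143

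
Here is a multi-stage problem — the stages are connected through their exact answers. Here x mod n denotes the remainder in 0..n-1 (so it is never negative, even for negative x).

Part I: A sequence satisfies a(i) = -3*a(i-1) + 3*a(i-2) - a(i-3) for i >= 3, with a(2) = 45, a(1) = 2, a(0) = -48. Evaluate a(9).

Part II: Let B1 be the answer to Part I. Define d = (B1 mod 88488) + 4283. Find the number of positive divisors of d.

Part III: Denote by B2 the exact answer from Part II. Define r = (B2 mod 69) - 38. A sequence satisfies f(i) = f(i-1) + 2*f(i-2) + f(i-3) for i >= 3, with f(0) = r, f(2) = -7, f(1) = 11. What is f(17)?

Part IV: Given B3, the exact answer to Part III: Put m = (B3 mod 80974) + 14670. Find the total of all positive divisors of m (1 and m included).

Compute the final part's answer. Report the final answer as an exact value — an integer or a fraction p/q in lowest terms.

Part I: a(3) = -3*(45) + 3*(2) - 1*(-48) = -81; iterating: a(3)=-81, a(4)=376, a(5)=-1416, a(6)=5457, a(7)=-20995, a(8)=80772, a(9)=-310758; answer -310758
Part II: B1 = -310758; d = 47477; 47477 = 197 * 241; number of divisors = (1+1) * (1+1) = 4; answer 4
Part III: B2 = 4; r = -34; f(3) = 1*(-7) + 2*(11) + 1*(-34) = -19; iterating: f(3)=-19, f(4)=-22, f(5)=-67, f(6)=-130, f(7)=-286, f(8)=-613, f(9)=-1315, f(10)=-2827, f(11)=-6070, f(12)=-13039, f(13)=-28006, f(14)=-60154, f(15)=-129205, f(16)=-277519, f(17)=-596083; answer -596083
Part IV: B3 = -596083; m = 66379; 66379 = 41 * 1619; sigma = (1 + 41) * (1 + 1619) = 42 * 1620 = 68040; answer 68040

68040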